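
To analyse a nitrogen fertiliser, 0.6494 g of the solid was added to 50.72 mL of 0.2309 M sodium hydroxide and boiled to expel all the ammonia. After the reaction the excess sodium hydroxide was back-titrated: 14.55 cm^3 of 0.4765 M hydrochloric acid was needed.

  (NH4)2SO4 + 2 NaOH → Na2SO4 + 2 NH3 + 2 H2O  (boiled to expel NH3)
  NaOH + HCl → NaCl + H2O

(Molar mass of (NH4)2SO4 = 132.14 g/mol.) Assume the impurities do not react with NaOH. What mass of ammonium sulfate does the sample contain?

0.3157 g

n(NaOH) added = 0.05072 × 0.2309 = 0.01171 mol
n(HCl) used in back-titration = 0.01455 × 0.4765 = 6.933 × 10^-3 mol
n(NaOH) left over = 6.933 × 10^-3 mol (1:1 ratio)
n(NaOH) consumed by analyte = 0.01171 − 6.933 × 10^-3 = 4.778 × 10^-3 mol
From the 1:2 ratio, n((NH4)2SO4) = 1/2 × 4.778 × 10^-3 = 2.389 × 10^-3 mol
mass of (NH4)2SO4 = 2.389 × 10^-3 × 132.14 = 0.3157 g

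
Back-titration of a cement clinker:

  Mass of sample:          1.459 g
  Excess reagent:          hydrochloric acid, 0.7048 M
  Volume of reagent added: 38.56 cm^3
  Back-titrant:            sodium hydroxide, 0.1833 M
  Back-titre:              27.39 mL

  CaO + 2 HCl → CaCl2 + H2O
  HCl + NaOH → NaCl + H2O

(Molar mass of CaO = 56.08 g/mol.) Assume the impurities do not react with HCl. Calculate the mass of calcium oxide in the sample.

n(HCl) added = 0.03856 × 0.7048 = 0.02718 mol
n(NaOH) used in back-titration = 0.02739 × 0.1833 = 5.021 × 10^-3 mol
n(HCl) left over = 5.021 × 10^-3 mol (1:1 ratio)
n(HCl) consumed by analyte = 0.02718 − 5.021 × 10^-3 = 0.02216 mol
From the 1:2 ratio, n(CaO) = 1/2 × 0.02216 = 0.01108 mol
mass of CaO = 0.01108 × 56.08 = 0.6213 g

0.6213 g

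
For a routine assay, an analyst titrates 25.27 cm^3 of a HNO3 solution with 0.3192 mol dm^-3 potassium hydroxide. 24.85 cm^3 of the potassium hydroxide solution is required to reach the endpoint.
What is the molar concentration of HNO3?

HNO3 + KOH → KNO3 + H2O
n(KOH) = 0.02485 L × 0.3192 mol/L = 7.932 × 10^-3 mol
n(HNO3) = 7.932 × 10^-3 mol (1:1 mole ratio)
[HNO3] = 7.932 × 10^-3 mol / 0.02527 L = 0.3139 mol/L

0.3139 mol/L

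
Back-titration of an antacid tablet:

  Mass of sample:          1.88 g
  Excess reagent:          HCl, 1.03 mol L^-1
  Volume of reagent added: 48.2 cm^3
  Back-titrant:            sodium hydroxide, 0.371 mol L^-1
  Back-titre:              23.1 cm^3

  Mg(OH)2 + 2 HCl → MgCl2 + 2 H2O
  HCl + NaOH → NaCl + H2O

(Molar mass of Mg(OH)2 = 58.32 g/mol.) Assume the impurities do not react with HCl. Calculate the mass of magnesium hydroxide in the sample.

1.20 g

n(HCl) added = 0.0482 × 1.03 = 0.0496 mol
n(NaOH) used in back-titration = 0.0231 × 0.371 = 8.57 × 10^-3 mol
n(HCl) left over = 8.57 × 10^-3 mol (1:1 ratio)
n(HCl) consumed by analyte = 0.0496 − 8.57 × 10^-3 = 0.0411 mol
From the 1:2 ratio, n(Mg(OH)2) = 1/2 × 0.0411 = 0.0205 mol
mass of Mg(OH)2 = 0.0205 × 58.32 = 1.20 g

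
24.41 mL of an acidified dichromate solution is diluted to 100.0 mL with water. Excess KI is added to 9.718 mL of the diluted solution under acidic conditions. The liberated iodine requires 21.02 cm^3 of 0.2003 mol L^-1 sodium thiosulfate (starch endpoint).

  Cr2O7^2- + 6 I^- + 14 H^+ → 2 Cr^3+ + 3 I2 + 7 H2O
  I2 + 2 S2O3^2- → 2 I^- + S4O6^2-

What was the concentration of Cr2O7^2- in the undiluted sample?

0.2958 mol/L

n(S2O3^2-) = 0.02102 × 0.2003 = 4.210 × 10^-3 mol
n(I2) = n(S2O3^2-)/2 = 2.105 × 10^-3 mol
From the 1:3 ratio, n(Cr2O7^2-) in the aliquot = 1/3 × 2.105 × 10^-3 = 7.017 × 10^-4 mol
[Cr2O7^2-]_dilute = 7.017 × 10^-4 / 0.009718 = 0.07221 mol/L
[Cr2O7^2-]_original = 0.07221 × 100.0/24.41 = 0.2958 mol/L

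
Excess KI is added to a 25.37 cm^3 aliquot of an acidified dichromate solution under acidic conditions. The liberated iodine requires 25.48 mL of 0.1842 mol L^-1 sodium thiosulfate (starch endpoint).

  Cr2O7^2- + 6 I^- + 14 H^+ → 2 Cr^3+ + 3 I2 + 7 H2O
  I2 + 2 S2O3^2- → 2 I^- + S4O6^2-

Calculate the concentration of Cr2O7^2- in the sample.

0.03083 mol/L

n(S2O3^2-) = 0.02548 × 0.1842 = 4.693 × 10^-3 mol
n(I2) = n(S2O3^2-)/2 = 2.347 × 10^-3 mol
From the 1:3 ratio, n(Cr2O7^2-) in the aliquot = 1/3 × 2.347 × 10^-3 = 7.822 × 10^-4 mol
[Cr2O7^2-] = 7.822 × 10^-4 / 0.02537 = 0.03083 mol/L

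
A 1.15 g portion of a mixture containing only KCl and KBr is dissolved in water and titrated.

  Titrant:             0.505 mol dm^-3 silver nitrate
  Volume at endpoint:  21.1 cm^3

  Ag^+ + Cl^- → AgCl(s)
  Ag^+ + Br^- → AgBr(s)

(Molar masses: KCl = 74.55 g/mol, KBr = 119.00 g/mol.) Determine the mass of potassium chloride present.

n(AgNO3) = 0.0211 × 0.505 = 0.0107 mol
Let x = n(KCl), y = n(KBr).
Titrant: 1x + 1y = 0.0107;  mass: 74.55x + 119.00y = 1.15
Solving, x = 2.65 × 10^-3 mol, y = 8.00 × 10^-3 mol
mass of KCl = 2.65 × 10^-3 × 74.55 = 0.198 g

0.198 g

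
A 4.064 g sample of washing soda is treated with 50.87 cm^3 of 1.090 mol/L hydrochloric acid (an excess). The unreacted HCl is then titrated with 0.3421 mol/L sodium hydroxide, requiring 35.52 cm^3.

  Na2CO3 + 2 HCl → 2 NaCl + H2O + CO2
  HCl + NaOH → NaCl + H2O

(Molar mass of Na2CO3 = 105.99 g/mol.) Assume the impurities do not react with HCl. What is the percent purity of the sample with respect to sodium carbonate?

n(HCl) added = 0.05087 × 1.090 = 0.05545 mol
n(NaOH) used in back-titration = 0.03552 × 0.3421 = 0.01215 mol
n(HCl) left over = 0.01215 mol (1:1 ratio)
n(HCl) consumed by analyte = 0.05545 − 0.01215 = 0.04330 mol
From the 1:2 ratio, n(Na2CO3) = 1/2 × 0.04330 = 0.02165 mol
mass of Na2CO3 = 0.02165 × 105.99 = 2.295 g
% Na2CO3 = 2.295 / 4.064 × 100 = 56.46 %

56.46 %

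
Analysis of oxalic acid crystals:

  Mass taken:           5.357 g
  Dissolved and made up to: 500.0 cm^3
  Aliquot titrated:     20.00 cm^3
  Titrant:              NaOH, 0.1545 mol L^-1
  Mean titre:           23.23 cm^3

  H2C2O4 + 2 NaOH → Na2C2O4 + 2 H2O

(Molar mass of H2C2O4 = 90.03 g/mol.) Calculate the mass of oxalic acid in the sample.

n(NaOH) per titration = 0.02323 × 0.1545 = 3.589 × 10^-3 mol
From the 1:2 ratio, n(H2C2O4) in each aliquot = 1/2 × 3.589 × 10^-3 = 1.795 × 10^-3 mol
n(H2C2O4) in the whole flask = 1.795 × 10^-3 × 500.0/20.00 = 0.04486 mol
mass of H2C2O4 = 0.04486 × 90.03 = 4.039 g

4.039 g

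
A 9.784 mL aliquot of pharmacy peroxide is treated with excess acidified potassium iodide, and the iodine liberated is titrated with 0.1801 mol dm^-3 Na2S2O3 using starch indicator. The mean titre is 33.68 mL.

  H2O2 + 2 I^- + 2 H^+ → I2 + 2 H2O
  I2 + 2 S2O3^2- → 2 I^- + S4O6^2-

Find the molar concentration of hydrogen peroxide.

0.3100 mol/L

n(S2O3^2-) = 0.03368 × 0.1801 = 6.066 × 10^-3 mol
n(I2) = n(S2O3^2-)/2 = 3.033 × 10^-3 mol
n(H2O2) in the aliquot = 3.033 × 10^-3 mol (1:1 ratio)
[H2O2] = 3.033 × 10^-3 / 0.009784 = 0.3100 mol/L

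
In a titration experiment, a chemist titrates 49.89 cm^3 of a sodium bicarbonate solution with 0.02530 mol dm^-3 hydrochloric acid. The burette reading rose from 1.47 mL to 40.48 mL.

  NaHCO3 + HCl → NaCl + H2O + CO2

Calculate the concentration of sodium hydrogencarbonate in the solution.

0.01978 mol/L

n(HCl) = 0.03901 L × 0.02530 mol/L = 9.870 × 10^-4 mol
n(NaHCO3) = 9.870 × 10^-4 mol (1:1 mole ratio)
[NaHCO3] = 9.870 × 10^-4 mol / 0.04989 L = 0.01978 mol/L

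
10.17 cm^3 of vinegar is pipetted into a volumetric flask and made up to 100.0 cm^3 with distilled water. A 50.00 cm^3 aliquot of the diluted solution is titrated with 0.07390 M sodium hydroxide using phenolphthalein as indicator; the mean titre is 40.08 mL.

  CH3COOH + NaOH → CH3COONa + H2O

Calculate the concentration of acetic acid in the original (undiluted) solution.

n(NaOH) = 0.04008 × 0.07390 = 2.962 × 10^-3 mol
n(CH3COOH) in the aliquot = 2.962 × 10^-3 mol (1:1 ratio)
[CH3COOH]_dilute = 2.962 × 10^-3 / 0.05000 = 0.05924 mol/L
Dilution factor = 100.0 / 10.17 = 9.833
[CH3COOH]_stock = 0.05924 × 9.833 = 0.5825 mol/L

0.5825 M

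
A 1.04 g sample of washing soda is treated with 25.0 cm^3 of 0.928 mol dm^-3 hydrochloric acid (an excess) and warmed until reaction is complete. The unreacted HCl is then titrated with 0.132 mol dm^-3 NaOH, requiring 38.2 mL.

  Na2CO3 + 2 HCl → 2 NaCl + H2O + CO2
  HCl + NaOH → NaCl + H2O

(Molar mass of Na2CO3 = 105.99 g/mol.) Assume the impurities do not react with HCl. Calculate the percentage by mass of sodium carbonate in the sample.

n(HCl) added = 0.0250 × 0.928 = 0.0232 mol
n(NaOH) used in back-titration = 0.0382 × 0.132 = 5.04 × 10^-3 mol
n(HCl) left over = 5.04 × 10^-3 mol (1:1 ratio)
n(HCl) consumed by analyte = 0.0232 − 5.04 × 10^-3 = 0.0182 mol
From the 1:2 ratio, n(Na2CO3) = 1/2 × 0.0182 = 9.08 × 10^-3 mol
mass of Na2CO3 = 9.08 × 10^-3 × 105.99 = 0.962 g
% Na2CO3 = 0.962 / 1.04 × 100 = 92.5 %

92.5 %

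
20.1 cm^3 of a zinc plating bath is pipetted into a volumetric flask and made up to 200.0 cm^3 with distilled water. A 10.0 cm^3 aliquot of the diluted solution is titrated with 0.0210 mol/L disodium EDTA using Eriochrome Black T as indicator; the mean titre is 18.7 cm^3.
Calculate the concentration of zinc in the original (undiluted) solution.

0.391 mol/L

Zn^2+ + EDTA^4- → [Zn(EDTA)]^2-
n(EDTA) = 0.0187 × 0.0210 = 3.93 × 10^-4 mol
n(Zn2+) in the aliquot = 3.93 × 10^-4 mol (1:1 ratio)
[Zn2+]_dilute = 3.93 × 10^-4 / 0.0100 = 0.0393 mol/L
Dilution factor = 200.0 / 20.1 = 9.950
[Zn2+]_stock = 0.0393 × 9.950 = 0.391 mol/L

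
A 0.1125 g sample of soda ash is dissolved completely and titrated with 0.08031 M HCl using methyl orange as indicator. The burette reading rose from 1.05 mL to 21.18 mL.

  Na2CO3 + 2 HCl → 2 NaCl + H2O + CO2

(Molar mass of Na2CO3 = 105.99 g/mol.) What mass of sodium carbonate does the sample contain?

0.08567 g

n(HCl) = 0.02013 L × 0.08031 mol/L = 1.617 × 10^-3 mol
From the 1:2 ratio, n(Na2CO3) = 1/2 × 1.617 × 10^-3 = 8.083 × 10^-4 mol
mass of Na2CO3 = 8.083 × 10^-4 × 105.99 g/mol = 0.08567 g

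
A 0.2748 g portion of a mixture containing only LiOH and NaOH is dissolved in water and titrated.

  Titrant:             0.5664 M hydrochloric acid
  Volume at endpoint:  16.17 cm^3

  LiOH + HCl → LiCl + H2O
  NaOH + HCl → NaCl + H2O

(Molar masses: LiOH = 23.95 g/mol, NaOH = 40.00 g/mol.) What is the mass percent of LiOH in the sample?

49.71 %

n(HCl) = 0.01617 × 0.5664 = 9.159 × 10^-3 mol
Let x = n(LiOH), y = n(NaOH).
Titrant: 1x + 1y = 9.159 × 10^-3;  mass: 23.95x + 40.00y = 0.2748
Solving, x = 5.704 × 10^-3 mol, y = 3.455 × 10^-3 mol
mass of LiOH = 5.704 × 10^-3 × 23.95 = 0.1366 g
% LiOH = 0.1366 / 0.2748 × 100 = 49.71 %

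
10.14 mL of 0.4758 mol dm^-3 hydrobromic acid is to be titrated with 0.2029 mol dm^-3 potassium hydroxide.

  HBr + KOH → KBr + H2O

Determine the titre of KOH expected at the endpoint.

n(HBr) = 0.01014 L × 0.4758 mol/L = 4.825 × 10^-3 mol
n(KOH) = 4.825 × 10^-3 mol (1:1 stoichiometry)
V(KOH) = 4.825 × 10^-3 mol / 0.2029 mol/L = 0.02378 L = 23.78 mL

23.78 mL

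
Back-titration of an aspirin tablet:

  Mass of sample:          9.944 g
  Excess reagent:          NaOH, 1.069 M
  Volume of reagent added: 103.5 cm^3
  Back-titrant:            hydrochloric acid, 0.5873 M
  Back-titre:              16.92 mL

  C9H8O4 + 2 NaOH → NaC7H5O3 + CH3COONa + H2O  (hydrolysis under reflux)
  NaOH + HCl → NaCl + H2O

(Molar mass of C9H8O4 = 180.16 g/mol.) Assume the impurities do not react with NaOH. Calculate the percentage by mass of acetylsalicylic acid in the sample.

n(NaOH) added = 0.1035 × 1.069 = 0.1106 mol
n(HCl) used in back-titration = 0.01692 × 0.5873 = 9.937 × 10^-3 mol
n(NaOH) left over = 9.937 × 10^-3 mol (1:1 ratio)
n(NaOH) consumed by analyte = 0.1106 − 9.937 × 10^-3 = 0.1007 mol
From the 1:2 ratio, n(C9H8O4) = 1/2 × 0.1007 = 0.05035 mol
mass of C9H8O4 = 0.05035 × 180.16 = 9.071 g
% C9H8O4 = 9.071 / 9.944 × 100 = 91.23 %

91.23 %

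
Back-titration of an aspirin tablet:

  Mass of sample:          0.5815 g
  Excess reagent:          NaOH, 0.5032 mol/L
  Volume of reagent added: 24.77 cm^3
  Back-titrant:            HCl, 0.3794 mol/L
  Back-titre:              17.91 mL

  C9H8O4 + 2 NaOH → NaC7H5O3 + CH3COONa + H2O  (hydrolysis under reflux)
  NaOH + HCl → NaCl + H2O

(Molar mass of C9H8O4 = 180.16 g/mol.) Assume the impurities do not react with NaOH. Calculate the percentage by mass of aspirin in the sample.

n(NaOH) added = 0.02477 × 0.5032 = 0.01246 mol
n(HCl) used in back-titration = 0.01791 × 0.3794 = 6.795 × 10^-3 mol
n(NaOH) left over = 6.795 × 10^-3 mol (1:1 ratio)
n(NaOH) consumed by analyte = 0.01246 − 6.795 × 10^-3 = 5.669 × 10^-3 mol
From the 1:2 ratio, n(C9H8O4) = 1/2 × 5.669 × 10^-3 = 2.835 × 10^-3 mol
mass of C9H8O4 = 2.835 × 10^-3 × 180.16 = 0.5107 g
% C9H8O4 = 0.5107 / 0.5815 × 100 = 87.82 %

87.82 %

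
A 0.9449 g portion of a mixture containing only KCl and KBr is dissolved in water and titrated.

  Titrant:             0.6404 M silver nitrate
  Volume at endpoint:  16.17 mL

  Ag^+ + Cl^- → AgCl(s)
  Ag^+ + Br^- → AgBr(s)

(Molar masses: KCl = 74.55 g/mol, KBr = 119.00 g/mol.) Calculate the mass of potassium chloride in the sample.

n(AgNO3) = 0.01617 × 0.6404 = 0.01036 mol
Let x = n(KCl), y = n(KBr).
Titrant: 1x + 1y = 0.01036;  mass: 74.55x + 119.00y = 0.9449
Solving, x = 6.465 × 10^-3 mol, y = 3.890 × 10^-3 mol
mass of KCl = 6.465 × 10^-3 × 74.55 = 0.4820 g

0.4820 g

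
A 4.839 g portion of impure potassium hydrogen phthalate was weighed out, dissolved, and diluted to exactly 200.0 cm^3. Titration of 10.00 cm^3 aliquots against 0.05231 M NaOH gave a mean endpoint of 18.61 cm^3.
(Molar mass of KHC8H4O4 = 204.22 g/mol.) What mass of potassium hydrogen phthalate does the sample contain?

3.976 g

KHC8H4O4 + NaOH → KNaC8H4O4 + H2O
n(NaOH) per titration = 0.01861 × 0.05231 = 9.735 × 10^-4 mol
n(KHC8H4O4) in each aliquot = 9.735 × 10^-4 mol (1:1 ratio)
n(KHC8H4O4) in the whole flask = 9.735 × 10^-4 × 200.0/10.00 = 0.01947 mol
mass of KHC8H4O4 = 0.01947 × 204.22 = 3.976 g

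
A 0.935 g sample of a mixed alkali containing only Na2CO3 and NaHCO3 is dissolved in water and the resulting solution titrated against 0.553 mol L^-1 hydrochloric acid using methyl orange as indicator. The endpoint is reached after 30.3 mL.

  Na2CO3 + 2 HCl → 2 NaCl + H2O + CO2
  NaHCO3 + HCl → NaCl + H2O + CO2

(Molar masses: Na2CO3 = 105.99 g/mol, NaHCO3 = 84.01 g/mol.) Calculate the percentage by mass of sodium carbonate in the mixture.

n(HCl) = 0.0303 × 0.553 = 0.0168 mol
Let x = n(Na2CO3), y = n(NaHCO3).
Titrant: 2x + 1y = 0.0168;  mass: 105.99x + 84.01y = 0.935
Solving, x = 7.62 × 10^-3 mol, y = 1.52 × 10^-3 mol
mass of Na2CO3 = 7.62 × 10^-3 × 105.99 = 0.808 g
% Na2CO3 = 0.808 / 0.935 × 100 = 86.4 %

86.4 %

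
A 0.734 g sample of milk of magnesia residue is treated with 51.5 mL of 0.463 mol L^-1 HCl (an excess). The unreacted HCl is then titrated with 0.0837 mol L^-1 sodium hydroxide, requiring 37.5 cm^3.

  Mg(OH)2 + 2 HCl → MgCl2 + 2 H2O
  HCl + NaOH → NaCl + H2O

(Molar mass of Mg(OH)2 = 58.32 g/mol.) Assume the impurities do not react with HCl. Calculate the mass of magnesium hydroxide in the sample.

0.604 g

n(HCl) added = 0.0515 × 0.463 = 0.0238 mol
n(NaOH) used in back-titration = 0.0375 × 0.0837 = 3.14 × 10^-3 mol
n(HCl) left over = 3.14 × 10^-3 mol (1:1 ratio)
n(HCl) consumed by analyte = 0.0238 − 3.14 × 10^-3 = 0.0207 mol
From the 1:2 ratio, n(Mg(OH)2) = 1/2 × 0.0207 = 0.0104 mol
mass of Mg(OH)2 = 0.0104 × 58.32 = 0.604 g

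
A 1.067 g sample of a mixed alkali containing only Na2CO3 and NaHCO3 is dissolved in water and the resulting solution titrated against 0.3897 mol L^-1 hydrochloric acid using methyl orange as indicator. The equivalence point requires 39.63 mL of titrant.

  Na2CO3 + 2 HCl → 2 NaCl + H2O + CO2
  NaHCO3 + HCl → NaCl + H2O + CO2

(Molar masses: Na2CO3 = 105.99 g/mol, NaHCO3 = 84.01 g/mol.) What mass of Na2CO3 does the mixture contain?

0.3937 g

n(HCl) = 0.03963 × 0.3897 = 0.01544 mol
Let x = n(Na2CO3), y = n(NaHCO3).
Titrant: 2x + 1y = 0.01544;  mass: 105.99x + 84.01y = 1.067
Solving, x = 3.715 × 10^-3 mol, y = 8.014 × 10^-3 mol
mass of Na2CO3 = 3.715 × 10^-3 × 105.99 = 0.3937 g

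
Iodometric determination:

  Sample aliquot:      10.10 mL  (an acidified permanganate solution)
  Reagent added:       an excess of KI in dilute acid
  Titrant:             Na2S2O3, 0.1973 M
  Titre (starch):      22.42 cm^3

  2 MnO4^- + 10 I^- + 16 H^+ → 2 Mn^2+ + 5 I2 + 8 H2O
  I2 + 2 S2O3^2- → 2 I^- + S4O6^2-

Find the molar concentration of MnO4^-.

n(S2O3^2-) = 0.02242 × 0.1973 = 4.423 × 10^-3 mol
n(I2) = n(S2O3^2-)/2 = 2.212 × 10^-3 mol
From the 2:5 ratio, n(MnO4^-) in the aliquot = 2/5 × 2.212 × 10^-3 = 8.847 × 10^-4 mol
[MnO4^-] = 8.847 × 10^-4 / 0.01010 = 0.08759 mol/L

0.08759 M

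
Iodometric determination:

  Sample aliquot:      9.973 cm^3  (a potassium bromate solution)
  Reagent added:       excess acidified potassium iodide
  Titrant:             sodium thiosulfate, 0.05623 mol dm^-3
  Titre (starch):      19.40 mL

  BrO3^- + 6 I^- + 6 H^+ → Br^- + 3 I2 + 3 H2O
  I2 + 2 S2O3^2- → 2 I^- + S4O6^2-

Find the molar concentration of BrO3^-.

n(S2O3^2-) = 0.01940 × 0.05623 = 1.091 × 10^-3 mol
n(I2) = n(S2O3^2-)/2 = 5.454 × 10^-4 mol
From the 1:3 ratio, n(BrO3^-) in the aliquot = 1/3 × 5.454 × 10^-4 = 1.818 × 10^-4 mol
[BrO3^-] = 1.818 × 10^-4 / 0.009973 = 0.01823 mol/L

0.01823 mol/L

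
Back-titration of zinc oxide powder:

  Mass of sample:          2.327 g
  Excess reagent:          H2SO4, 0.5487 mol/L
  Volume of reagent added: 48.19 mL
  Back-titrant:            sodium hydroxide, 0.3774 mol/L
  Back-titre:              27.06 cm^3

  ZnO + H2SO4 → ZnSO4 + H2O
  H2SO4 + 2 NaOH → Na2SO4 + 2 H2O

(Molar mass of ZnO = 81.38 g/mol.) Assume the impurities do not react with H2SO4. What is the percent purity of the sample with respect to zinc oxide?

n(H2SO4) added = 0.04819 × 0.5487 = 0.02644 mol
n(NaOH) used in back-titration = 0.02706 × 0.3774 = 0.01021 mol
From the 1:2 ratio, n(H2SO4) left over = 1/2 × 0.01021 = 5.106 × 10^-3 mol
n(H2SO4) consumed by analyte = 0.02644 − 5.106 × 10^-3 = 0.02134 mol
n(ZnO) = 0.02134 mol (1:1 ratio)
mass of ZnO = 0.02134 × 81.38 = 1.736 g
% ZnO = 1.736 / 2.327 × 100 = 74.62 %

74.62 %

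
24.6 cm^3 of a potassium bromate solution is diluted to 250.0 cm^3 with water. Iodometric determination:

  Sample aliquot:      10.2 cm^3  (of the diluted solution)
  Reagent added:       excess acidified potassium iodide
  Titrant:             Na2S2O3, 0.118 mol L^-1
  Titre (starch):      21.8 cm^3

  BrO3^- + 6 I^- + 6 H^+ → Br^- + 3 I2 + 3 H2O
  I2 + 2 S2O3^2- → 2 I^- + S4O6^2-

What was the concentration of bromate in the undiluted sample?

n(S2O3^2-) = 0.0218 × 0.118 = 2.57 × 10^-3 mol
n(I2) = n(S2O3^2-)/2 = 1.29 × 10^-3 mol
From the 1:3 ratio, n(BrO3^-) in the aliquot = 1/3 × 1.29 × 10^-3 = 4.29 × 10^-4 mol
[BrO3^-]_dilute = 4.29 × 10^-4 / 0.0102 = 0.0420 mol/L
[BrO3^-]_original = 0.0420 × 250.0/24.6 = 0.427 mol/L

0.427 mol/L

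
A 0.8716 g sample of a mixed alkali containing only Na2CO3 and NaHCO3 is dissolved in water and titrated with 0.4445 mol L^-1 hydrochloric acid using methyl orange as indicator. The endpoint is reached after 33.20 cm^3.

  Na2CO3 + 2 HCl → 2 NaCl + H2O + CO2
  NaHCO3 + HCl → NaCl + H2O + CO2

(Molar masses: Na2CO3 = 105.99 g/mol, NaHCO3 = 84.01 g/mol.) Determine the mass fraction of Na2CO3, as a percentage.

n(HCl) = 0.03320 × 0.4445 = 0.01476 mol
Let x = n(Na2CO3), y = n(NaHCO3).
Titrant: 2x + 1y = 0.01476;  mass: 105.99x + 84.01y = 0.8716
Solving, x = 5.935 × 10^-3 mol, y = 2.887 × 10^-3 mol
mass of Na2CO3 = 5.935 × 10^-3 × 105.99 = 0.6291 g
% Na2CO3 = 0.6291 / 0.8716 × 100 = 72.18 %

72.18 %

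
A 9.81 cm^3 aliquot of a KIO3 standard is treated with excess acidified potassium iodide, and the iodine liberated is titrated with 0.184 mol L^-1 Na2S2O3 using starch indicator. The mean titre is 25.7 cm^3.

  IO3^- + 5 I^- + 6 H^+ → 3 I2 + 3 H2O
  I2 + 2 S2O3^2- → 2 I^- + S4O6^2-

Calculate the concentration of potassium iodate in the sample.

0.0803 mol/L

n(S2O3^2-) = 0.0257 × 0.184 = 4.73 × 10^-3 mol
n(I2) = n(S2O3^2-)/2 = 2.36 × 10^-3 mol
From the 1:3 ratio, n(IO3^-) in the aliquot = 1/3 × 2.36 × 10^-3 = 7.88 × 10^-4 mol
[IO3^-] = 7.88 × 10^-4 / 0.00981 = 0.0803 mol/L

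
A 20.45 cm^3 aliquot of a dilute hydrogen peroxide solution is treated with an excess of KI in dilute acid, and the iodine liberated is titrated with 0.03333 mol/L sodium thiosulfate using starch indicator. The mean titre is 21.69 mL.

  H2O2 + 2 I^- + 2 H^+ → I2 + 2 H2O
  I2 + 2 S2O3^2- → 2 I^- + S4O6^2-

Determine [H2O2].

0.01768 mol/L

n(S2O3^2-) = 0.02169 × 0.03333 = 7.229 × 10^-4 mol
n(I2) = n(S2O3^2-)/2 = 3.615 × 10^-4 mol
n(H2O2) in the aliquot = 3.615 × 10^-4 mol (1:1 ratio)
[H2O2] = 3.615 × 10^-4 / 0.02045 = 0.01768 mol/L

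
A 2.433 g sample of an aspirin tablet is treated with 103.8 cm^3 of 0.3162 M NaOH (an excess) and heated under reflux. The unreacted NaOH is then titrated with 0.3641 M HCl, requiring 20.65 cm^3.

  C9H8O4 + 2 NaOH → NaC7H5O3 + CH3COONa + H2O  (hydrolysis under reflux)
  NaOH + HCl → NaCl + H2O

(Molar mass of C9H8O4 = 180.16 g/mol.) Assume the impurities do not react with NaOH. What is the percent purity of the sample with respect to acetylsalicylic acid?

n(NaOH) added = 0.1038 × 0.3162 = 0.03282 mol
n(HCl) used in back-titration = 0.02065 × 0.3641 = 7.519 × 10^-3 mol
n(NaOH) left over = 7.519 × 10^-3 mol (1:1 ratio)
n(NaOH) consumed by analyte = 0.03282 − 7.519 × 10^-3 = 0.02530 mol
From the 1:2 ratio, n(C9H8O4) = 1/2 × 0.02530 = 0.01265 mol
mass of C9H8O4 = 0.01265 × 180.16 = 2.279 g
% C9H8O4 = 2.279 / 2.433 × 100 = 93.68 %

93.68 %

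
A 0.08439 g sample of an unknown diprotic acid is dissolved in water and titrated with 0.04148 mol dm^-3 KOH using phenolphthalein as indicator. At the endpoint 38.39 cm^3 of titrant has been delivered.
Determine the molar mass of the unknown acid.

106.0 g/mol

n(KOH) = 0.03839 L × 0.04148 mol/L = 1.592 × 10^-3 mol
From the 1:2 ratio, n(H2A) = 1/2 × 1.592 × 10^-3 = 7.962 × 10^-4 mol
M = m / n = 0.08439 g / 7.962 × 10^-4 mol = 106.0 g/mol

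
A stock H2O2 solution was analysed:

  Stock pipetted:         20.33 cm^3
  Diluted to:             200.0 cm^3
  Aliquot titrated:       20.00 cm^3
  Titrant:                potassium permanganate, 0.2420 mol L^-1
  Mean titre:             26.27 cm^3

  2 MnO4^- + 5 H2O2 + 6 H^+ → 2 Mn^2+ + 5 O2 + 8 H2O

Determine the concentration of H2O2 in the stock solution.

n(KMnO4) = 0.02627 × 0.2420 = 6.357 × 10^-3 mol
From the 5:2 ratio, n(H2O2) in the aliquot = 5/2 × 6.357 × 10^-3 = 0.01589 mol
[H2O2]_dilute = 0.01589 / 0.02000 = 0.7947 mol/L
Dilution factor = 200.0 / 20.33 = 9.838
[H2O2]_stock = 0.7947 × 9.838 = 7.818 mol/L

7.818 mol/L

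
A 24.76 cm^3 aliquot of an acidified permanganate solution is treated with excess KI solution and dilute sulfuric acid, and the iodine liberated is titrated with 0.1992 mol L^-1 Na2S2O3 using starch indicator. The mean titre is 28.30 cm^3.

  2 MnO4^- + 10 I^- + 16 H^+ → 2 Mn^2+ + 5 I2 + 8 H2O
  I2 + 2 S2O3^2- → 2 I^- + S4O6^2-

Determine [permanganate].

0.04554 mol/L

n(S2O3^2-) = 0.02830 × 0.1992 = 5.637 × 10^-3 mol
n(I2) = n(S2O3^2-)/2 = 2.819 × 10^-3 mol
From the 2:5 ratio, n(MnO4^-) in the aliquot = 2/5 × 2.819 × 10^-3 = 1.127 × 10^-3 mol
[MnO4^-] = 1.127 × 10^-3 / 0.02476 = 0.04554 mol/L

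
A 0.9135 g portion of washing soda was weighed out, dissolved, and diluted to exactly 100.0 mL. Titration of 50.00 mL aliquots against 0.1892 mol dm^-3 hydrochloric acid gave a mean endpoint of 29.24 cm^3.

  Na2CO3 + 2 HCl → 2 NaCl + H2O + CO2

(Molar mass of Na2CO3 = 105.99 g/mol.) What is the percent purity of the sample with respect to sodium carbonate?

64.19 %

n(HCl) per titration = 0.02924 × 0.1892 = 5.532 × 10^-3 mol
From the 1:2 ratio, n(Na2CO3) in each aliquot = 1/2 × 5.532 × 10^-3 = 2.766 × 10^-3 mol
n(Na2CO3) in the whole flask = 2.766 × 10^-3 × 100.0/50.00 = 5.532 × 10^-3 mol
mass of Na2CO3 = 5.532 × 10^-3 × 105.99 = 0.5864 g
% Na2CO3 = 0.5864 / 0.9135 × 100 = 64.19 %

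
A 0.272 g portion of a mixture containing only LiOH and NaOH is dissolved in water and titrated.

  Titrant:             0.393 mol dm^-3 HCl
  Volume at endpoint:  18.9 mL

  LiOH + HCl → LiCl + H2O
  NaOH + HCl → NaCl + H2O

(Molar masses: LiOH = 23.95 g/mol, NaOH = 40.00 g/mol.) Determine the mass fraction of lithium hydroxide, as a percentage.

13.8 %

n(HCl) = 0.0189 × 0.393 = 7.43 × 10^-3 mol
Let x = n(LiOH), y = n(NaOH).
Titrant: 1x + 1y = 7.43 × 10^-3;  mass: 23.95x + 40.00y = 0.272
Solving, x = 1.56 × 10^-3 mol, y = 5.86 × 10^-3 mol
mass of LiOH = 1.56 × 10^-3 × 23.95 = 0.0375 g
% LiOH = 0.0375 / 0.272 × 100 = 13.8 %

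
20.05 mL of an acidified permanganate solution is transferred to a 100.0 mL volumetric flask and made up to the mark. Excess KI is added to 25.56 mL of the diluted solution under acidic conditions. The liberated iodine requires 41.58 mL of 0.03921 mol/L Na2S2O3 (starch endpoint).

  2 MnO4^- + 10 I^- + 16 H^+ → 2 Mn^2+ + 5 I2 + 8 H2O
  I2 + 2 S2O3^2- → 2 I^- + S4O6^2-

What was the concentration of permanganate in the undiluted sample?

0.06363 mol/L

n(S2O3^2-) = 0.04158 × 0.03921 = 1.630 × 10^-3 mol
n(I2) = n(S2O3^2-)/2 = 8.152 × 10^-4 mol
From the 2:5 ratio, n(MnO4^-) in the aliquot = 2/5 × 8.152 × 10^-4 = 3.261 × 10^-4 mol
[MnO4^-]_dilute = 3.261 × 10^-4 / 0.02556 = 0.01276 mol/L
[MnO4^-]_original = 0.01276 × 100.0/20.05 = 0.06363 mol/L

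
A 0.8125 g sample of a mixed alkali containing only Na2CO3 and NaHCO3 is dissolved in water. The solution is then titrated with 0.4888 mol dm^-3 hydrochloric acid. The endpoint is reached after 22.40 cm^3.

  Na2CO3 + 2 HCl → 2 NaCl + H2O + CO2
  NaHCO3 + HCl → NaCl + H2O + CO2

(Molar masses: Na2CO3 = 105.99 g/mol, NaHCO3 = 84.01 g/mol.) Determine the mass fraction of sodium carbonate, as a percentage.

n(HCl) = 0.02240 × 0.4888 = 0.01095 mol
Let x = n(Na2CO3), y = n(NaHCO3).
Titrant: 2x + 1y = 0.01095;  mass: 105.99x + 84.01y = 0.8125
Solving, x = 1.730 × 10^-3 mol, y = 7.488 × 10^-3 mol
mass of Na2CO3 = 1.730 × 10^-3 × 105.99 = 0.1834 g
% Na2CO3 = 0.1834 / 0.8125 × 100 = 22.57 %

22.57 %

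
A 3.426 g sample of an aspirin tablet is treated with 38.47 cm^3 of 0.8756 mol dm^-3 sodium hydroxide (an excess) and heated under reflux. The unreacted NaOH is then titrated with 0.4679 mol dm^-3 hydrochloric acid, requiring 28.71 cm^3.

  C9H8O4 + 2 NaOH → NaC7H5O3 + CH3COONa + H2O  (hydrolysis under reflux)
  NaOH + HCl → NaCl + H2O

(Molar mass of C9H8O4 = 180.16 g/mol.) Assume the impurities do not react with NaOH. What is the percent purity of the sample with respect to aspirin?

53.25 %

n(NaOH) added = 0.03847 × 0.8756 = 0.03368 mol
n(HCl) used in back-titration = 0.02871 × 0.4679 = 0.01343 mol
n(NaOH) left over = 0.01343 mol (1:1 ratio)
n(NaOH) consumed by analyte = 0.03368 − 0.01343 = 0.02025 mol
From the 1:2 ratio, n(C9H8O4) = 1/2 × 0.02025 = 0.01013 mol
mass of C9H8O4 = 0.01013 × 180.16 = 1.824 g
% C9H8O4 = 1.824 / 3.426 × 100 = 53.25 %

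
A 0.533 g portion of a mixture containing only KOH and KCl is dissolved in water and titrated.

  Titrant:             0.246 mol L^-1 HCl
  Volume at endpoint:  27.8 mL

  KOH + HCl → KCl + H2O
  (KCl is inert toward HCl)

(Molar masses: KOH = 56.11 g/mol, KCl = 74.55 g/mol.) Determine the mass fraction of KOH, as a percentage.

72.0 %

n(HCl) = 0.0278 × 0.246 = 6.84 × 10^-3 mol
Let x = n(KOH), y = n(KCl).
Titrant: 1x = 6.84 × 10^-3;  mass: 56.11x + 74.55y = 0.533
Solving, x = 6.84 × 10^-3 mol, y = 2.00 × 10^-3 mol
mass of KOH = 6.84 × 10^-3 × 56.11 = 0.384 g
% KOH = 0.384 / 0.533 × 100 = 72.0 %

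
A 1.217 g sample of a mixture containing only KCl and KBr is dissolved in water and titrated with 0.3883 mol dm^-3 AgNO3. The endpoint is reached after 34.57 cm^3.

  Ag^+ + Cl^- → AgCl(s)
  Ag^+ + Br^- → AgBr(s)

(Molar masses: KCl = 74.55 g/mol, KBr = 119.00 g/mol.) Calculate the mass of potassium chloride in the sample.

n(AgNO3) = 0.03457 × 0.3883 = 0.01342 mol
Let x = n(KCl), y = n(KBr).
Titrant: 1x + 1y = 0.01342;  mass: 74.55x + 119.00y = 1.217
Solving, x = 8.558 × 10^-3 mol, y = 4.866 × 10^-3 mol
mass of KCl = 8.558 × 10^-3 × 74.55 = 0.6380 g

0.6380 g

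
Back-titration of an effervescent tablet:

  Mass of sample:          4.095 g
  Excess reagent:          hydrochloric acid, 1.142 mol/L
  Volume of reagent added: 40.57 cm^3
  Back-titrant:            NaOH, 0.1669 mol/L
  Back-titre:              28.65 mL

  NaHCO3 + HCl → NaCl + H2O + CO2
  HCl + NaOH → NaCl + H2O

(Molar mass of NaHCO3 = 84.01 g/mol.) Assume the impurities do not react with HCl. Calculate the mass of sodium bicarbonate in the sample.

n(HCl) added = 0.04057 × 1.142 = 0.04633 mol
n(NaOH) used in back-titration = 0.02865 × 0.1669 = 4.782 × 10^-3 mol
n(HCl) left over = 4.782 × 10^-3 mol (1:1 ratio)
n(HCl) consumed by analyte = 0.04633 − 4.782 × 10^-3 = 0.04155 mol
n(NaHCO3) = 0.04155 mol (1:1 ratio)
mass of NaHCO3 = 0.04155 × 84.01 = 3.491 g

3.491 g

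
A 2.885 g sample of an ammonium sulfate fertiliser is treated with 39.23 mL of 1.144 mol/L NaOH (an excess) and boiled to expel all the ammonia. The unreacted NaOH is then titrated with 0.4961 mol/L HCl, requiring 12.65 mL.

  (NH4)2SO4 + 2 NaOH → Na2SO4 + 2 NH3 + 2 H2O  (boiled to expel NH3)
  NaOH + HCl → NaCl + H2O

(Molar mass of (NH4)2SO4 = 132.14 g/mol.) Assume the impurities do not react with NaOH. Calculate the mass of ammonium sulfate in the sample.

2.551 g

n(NaOH) added = 0.03923 × 1.144 = 0.04488 mol
n(HCl) used in back-titration = 0.01265 × 0.4961 = 6.276 × 10^-3 mol
n(NaOH) left over = 6.276 × 10^-3 mol (1:1 ratio)
n(NaOH) consumed by analyte = 0.04488 − 6.276 × 10^-3 = 0.03860 mol
From the 1:2 ratio, n((NH4)2SO4) = 1/2 × 0.03860 = 0.01930 mol
mass of (NH4)2SO4 = 0.01930 × 132.14 = 2.551 g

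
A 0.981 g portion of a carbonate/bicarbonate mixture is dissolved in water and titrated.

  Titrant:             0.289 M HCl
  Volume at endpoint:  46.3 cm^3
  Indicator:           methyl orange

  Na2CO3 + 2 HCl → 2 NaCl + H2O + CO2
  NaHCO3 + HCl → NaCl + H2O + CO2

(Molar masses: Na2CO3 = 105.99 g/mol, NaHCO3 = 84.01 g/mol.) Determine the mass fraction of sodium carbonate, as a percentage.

n(HCl) = 0.0463 × 0.289 = 0.0134 mol
Let x = n(Na2CO3), y = n(NaHCO3).
Titrant: 2x + 1y = 0.0134;  mass: 105.99x + 84.01y = 0.981
Solving, x = 2.31 × 10^-3 mol, y = 8.77 × 10^-3 mol
mass of Na2CO3 = 2.31 × 10^-3 × 105.99 = 0.245 g
% Na2CO3 = 0.245 / 0.981 × 100 = 24.9 %

24.9 %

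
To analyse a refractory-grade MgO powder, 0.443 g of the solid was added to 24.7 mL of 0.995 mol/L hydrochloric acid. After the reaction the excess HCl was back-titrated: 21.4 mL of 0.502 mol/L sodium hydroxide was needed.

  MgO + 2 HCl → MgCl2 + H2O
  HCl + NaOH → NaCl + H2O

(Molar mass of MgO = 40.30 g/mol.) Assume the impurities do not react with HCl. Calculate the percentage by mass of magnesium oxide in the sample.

n(HCl) added = 0.0247 × 0.995 = 0.0246 mol
n(NaOH) used in back-titration = 0.0214 × 0.502 = 0.0107 mol
n(HCl) left over = 0.0107 mol (1:1 ratio)
n(HCl) consumed by analyte = 0.0246 − 0.0107 = 0.0138 mol
From the 1:2 ratio, n(MgO) = 1/2 × 0.0138 = 6.92 × 10^-3 mol
mass of MgO = 6.92 × 10^-3 × 40.30 = 0.279 g
% MgO = 0.279 / 0.443 × 100 = 62.9 %

62.9 %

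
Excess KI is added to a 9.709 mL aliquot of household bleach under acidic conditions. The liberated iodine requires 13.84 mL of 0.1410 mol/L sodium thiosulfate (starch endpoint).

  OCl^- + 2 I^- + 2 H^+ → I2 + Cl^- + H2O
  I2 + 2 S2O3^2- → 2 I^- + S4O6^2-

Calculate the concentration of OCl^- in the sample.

0.1005 mol/L

n(S2O3^2-) = 0.01384 × 0.1410 = 1.951 × 10^-3 mol
n(I2) = n(S2O3^2-)/2 = 9.757 × 10^-4 mol
n(OCl^-) in the aliquot = 9.757 × 10^-4 mol (1:1 ratio)
[OCl^-] = 9.757 × 10^-4 / 0.009709 = 0.1005 mol/L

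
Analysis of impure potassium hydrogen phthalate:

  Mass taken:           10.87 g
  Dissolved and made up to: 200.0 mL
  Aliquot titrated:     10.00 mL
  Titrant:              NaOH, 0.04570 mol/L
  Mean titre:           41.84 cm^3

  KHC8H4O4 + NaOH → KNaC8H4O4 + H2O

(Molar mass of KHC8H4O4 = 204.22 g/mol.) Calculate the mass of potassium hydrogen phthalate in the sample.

n(NaOH) per titration = 0.04184 × 0.04570 = 1.912 × 10^-3 mol
n(KHC8H4O4) in each aliquot = 1.912 × 10^-3 mol (1:1 ratio)
n(KHC8H4O4) in the whole flask = 1.912 × 10^-3 × 200.0/10.00 = 0.03824 mol
mass of KHC8H4O4 = 0.03824 × 204.22 = 7.810 g

7.810 g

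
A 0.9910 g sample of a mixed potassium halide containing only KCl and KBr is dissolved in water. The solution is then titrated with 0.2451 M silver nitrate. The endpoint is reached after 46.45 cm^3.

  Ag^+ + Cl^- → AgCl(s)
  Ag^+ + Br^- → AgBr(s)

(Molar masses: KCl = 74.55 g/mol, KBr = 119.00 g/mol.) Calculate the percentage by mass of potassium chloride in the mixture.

n(AgNO3) = 0.04645 × 0.2451 = 0.01138 mol
Let x = n(KCl), y = n(KBr).
Titrant: 1x + 1y = 0.01138;  mass: 74.55x + 119.00y = 0.9910
Solving, x = 8.185 × 10^-3 mol, y = 3.200 × 10^-3 mol
mass of KCl = 8.185 × 10^-3 × 74.55 = 0.6102 g
% KCl = 0.6102 / 0.9910 × 100 = 61.57 %

61.57 %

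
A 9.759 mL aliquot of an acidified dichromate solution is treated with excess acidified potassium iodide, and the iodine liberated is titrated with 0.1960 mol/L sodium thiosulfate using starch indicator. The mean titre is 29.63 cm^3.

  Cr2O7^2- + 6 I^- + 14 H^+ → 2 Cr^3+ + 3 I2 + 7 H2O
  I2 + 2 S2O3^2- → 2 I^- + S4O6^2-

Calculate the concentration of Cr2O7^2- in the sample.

n(S2O3^2-) = 0.02963 × 0.1960 = 5.807 × 10^-3 mol
n(I2) = n(S2O3^2-)/2 = 2.904 × 10^-3 mol
From the 1:3 ratio, n(Cr2O7^2-) in the aliquot = 1/3 × 2.904 × 10^-3 = 9.679 × 10^-4 mol
[Cr2O7^2-] = 9.679 × 10^-4 / 0.009759 = 0.09918 mol/L

0.09918 mol/L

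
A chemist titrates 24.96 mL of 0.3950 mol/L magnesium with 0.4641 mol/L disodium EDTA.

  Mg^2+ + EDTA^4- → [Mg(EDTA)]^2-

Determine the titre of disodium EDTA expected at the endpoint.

21.24 mL

n(Mg2+) = 0.02496 L × 0.3950 mol/L = 9.859 × 10^-3 mol
n(EDTA) = 9.859 × 10^-3 mol (1:1 stoichiometry)
V(EDTA) = 9.859 × 10^-3 mol / 0.4641 mol/L = 0.02124 L = 21.24 mL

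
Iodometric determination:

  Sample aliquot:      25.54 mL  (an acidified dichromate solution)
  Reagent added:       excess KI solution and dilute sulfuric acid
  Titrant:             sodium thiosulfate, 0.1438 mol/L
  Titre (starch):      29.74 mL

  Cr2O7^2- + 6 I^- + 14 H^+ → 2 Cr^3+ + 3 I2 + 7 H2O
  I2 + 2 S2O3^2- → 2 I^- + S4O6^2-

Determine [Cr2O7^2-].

n(S2O3^2-) = 0.02974 × 0.1438 = 4.277 × 10^-3 mol
n(I2) = n(S2O3^2-)/2 = 2.138 × 10^-3 mol
From the 1:3 ratio, n(Cr2O7^2-) in the aliquot = 1/3 × 2.138 × 10^-3 = 7.128 × 10^-4 mol
[Cr2O7^2-] = 7.128 × 10^-4 / 0.02554 = 0.02791 mol/L

0.02791 mol/L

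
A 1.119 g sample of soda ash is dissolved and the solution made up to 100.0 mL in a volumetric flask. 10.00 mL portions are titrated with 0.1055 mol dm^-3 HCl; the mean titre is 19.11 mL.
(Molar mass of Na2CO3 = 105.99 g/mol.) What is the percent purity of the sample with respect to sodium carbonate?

Na2CO3 + 2 HCl → 2 NaCl + H2O + CO2
n(HCl) per titration = 0.01911 × 0.1055 = 2.016 × 10^-3 mol
From the 1:2 ratio, n(Na2CO3) in each aliquot = 1/2 × 2.016 × 10^-3 = 1.008 × 10^-3 mol
n(Na2CO3) in the whole flask = 1.008 × 10^-3 × 100.0/10.00 = 0.01008 mol
mass of Na2CO3 = 0.01008 × 105.99 = 1.068 g
% Na2CO3 = 1.068 / 1.119 × 100 = 95.48 %

95.48 %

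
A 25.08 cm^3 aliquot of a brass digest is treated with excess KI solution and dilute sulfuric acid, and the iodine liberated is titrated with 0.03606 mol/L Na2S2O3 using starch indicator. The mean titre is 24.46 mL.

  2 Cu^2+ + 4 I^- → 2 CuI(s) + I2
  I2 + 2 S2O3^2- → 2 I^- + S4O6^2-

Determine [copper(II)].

n(S2O3^2-) = 0.02446 × 0.03606 = 8.820 × 10^-4 mol
n(I2) = n(S2O3^2-)/2 = 4.410 × 10^-4 mol
From the 2:1 ratio, n(Cu2+) in the aliquot = 2/1 × 4.410 × 10^-4 = 8.820 × 10^-4 mol
[Cu2+] = 8.820 × 10^-4 / 0.02508 = 0.03517 mol/L

0.03517 mol/L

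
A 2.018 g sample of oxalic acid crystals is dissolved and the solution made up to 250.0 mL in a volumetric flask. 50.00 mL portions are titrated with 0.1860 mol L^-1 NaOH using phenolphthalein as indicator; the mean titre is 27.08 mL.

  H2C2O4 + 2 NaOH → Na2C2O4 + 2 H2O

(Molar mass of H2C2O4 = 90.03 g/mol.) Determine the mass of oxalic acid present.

1.134 g

n(NaOH) per titration = 0.02708 × 0.1860 = 5.037 × 10^-3 mol
From the 1:2 ratio, n(H2C2O4) in each aliquot = 1/2 × 5.037 × 10^-3 = 2.518 × 10^-3 mol
n(H2C2O4) in the whole flask = 2.518 × 10^-3 × 250.0/50.00 = 0.01259 mol
mass of H2C2O4 = 0.01259 × 90.03 = 1.134 g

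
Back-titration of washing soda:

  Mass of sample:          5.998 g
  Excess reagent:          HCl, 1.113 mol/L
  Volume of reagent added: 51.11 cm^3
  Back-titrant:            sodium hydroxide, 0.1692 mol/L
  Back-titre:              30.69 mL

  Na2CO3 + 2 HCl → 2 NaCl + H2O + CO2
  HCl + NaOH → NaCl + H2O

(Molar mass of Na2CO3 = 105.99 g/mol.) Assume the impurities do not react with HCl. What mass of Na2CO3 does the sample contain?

n(HCl) added = 0.05111 × 1.113 = 0.05689 mol
n(NaOH) used in back-titration = 0.03069 × 0.1692 = 5.193 × 10^-3 mol
n(HCl) left over = 5.193 × 10^-3 mol (1:1 ratio)
n(HCl) consumed by analyte = 0.05689 − 5.193 × 10^-3 = 0.05169 mol
From the 1:2 ratio, n(Na2CO3) = 1/2 × 0.05169 = 0.02585 mol
mass of Na2CO3 = 0.02585 × 105.99 = 2.739 g

2.739 g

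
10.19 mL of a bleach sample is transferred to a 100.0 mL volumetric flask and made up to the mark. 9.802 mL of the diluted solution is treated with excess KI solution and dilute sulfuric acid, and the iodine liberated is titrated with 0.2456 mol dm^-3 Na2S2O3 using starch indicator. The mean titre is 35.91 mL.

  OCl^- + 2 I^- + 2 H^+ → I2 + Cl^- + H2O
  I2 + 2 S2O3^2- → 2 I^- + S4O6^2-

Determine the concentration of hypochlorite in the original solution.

n(S2O3^2-) = 0.03591 × 0.2456 = 8.819 × 10^-3 mol
n(I2) = n(S2O3^2-)/2 = 4.410 × 10^-3 mol
n(OCl^-) in the aliquot = 4.410 × 10^-3 mol (1:1 ratio)
[OCl^-]_dilute = 4.410 × 10^-3 / 0.009802 = 0.4499 mol/L
[OCl^-]_original = 0.4499 × 100.0/10.19 = 4.415 mol/L

4.415 mol/L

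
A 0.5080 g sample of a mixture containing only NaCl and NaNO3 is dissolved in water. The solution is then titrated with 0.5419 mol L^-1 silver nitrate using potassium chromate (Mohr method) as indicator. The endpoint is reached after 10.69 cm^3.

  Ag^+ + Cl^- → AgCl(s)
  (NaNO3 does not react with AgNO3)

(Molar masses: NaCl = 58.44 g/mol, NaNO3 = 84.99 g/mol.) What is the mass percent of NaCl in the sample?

66.64 %

n(AgNO3) = 0.01069 × 0.5419 = 5.793 × 10^-3 mol
Let x = n(NaCl), y = n(NaNO3).
Titrant: 1x = 5.793 × 10^-3;  mass: 58.44x + 84.99y = 0.5080
Solving, x = 5.793 × 10^-3 mol, y = 1.994 × 10^-3 mol
mass of NaCl = 5.793 × 10^-3 × 58.44 = 0.3385 g
% NaCl = 0.3385 / 0.5080 × 100 = 66.64 %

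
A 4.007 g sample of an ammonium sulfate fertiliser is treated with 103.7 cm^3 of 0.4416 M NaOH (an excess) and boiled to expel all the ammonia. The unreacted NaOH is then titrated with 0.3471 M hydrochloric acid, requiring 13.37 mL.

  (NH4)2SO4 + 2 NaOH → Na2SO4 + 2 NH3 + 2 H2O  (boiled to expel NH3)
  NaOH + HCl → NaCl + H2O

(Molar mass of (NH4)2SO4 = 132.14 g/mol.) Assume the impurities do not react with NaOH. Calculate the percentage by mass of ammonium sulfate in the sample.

n(NaOH) added = 0.1037 × 0.4416 = 0.04579 mol
n(HCl) used in back-titration = 0.01337 × 0.3471 = 4.641 × 10^-3 mol
n(NaOH) left over = 4.641 × 10^-3 mol (1:1 ratio)
n(NaOH) consumed by analyte = 0.04579 − 4.641 × 10^-3 = 0.04115 mol
From the 1:2 ratio, n((NH4)2SO4) = 1/2 × 0.04115 = 0.02058 mol
mass of (NH4)2SO4 = 0.02058 × 132.14 = 2.719 g
% (NH4)2SO4 = 2.719 / 4.007 × 100 = 67.86 %

67.86 %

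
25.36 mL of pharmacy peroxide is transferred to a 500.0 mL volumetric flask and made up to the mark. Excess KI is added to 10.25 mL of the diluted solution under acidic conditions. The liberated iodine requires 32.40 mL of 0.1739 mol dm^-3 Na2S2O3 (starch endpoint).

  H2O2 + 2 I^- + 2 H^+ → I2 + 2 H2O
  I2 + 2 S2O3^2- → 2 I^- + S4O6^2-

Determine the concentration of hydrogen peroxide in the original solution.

n(S2O3^2-) = 0.03240 × 0.1739 = 5.634 × 10^-3 mol
n(I2) = n(S2O3^2-)/2 = 2.817 × 10^-3 mol
n(H2O2) in the aliquot = 2.817 × 10^-3 mol (1:1 ratio)
[H2O2]_dilute = 2.817 × 10^-3 / 0.01025 = 0.2748 mol/L
[H2O2]_original = 0.2748 × 500.0/25.36 = 5.419 mol/L

5.419 mol/L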